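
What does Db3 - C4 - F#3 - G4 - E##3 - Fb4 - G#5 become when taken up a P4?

Gb3 F4 B3 C5 A##3 Bbb4 C#6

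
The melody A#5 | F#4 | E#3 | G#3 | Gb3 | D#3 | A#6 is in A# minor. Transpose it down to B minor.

B4 G3 F#2 A2 Abb2 E2 B5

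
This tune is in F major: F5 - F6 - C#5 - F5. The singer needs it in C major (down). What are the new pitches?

C5 C6 G#4 C5

F major to C major down is a perfect fourth, so every note moves down by that interval.
F5 -> C5
F6 -> C6
C#5 -> G#4
F5 -> C5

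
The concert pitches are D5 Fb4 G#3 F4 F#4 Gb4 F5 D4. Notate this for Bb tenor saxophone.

Written C4 sounds as Bb2 on the Bb tenor saxophone, so concert pitches are written a major ninth up.
D5 becomes E6
Fb4 becomes Gb5
G#3 becomes A#4
F4 becomes G5
F#4 becomes G#5
Gb4 becomes Ab5
F5 becomes G6
D4 becomes E5

E6 Gb5 A#4 G5 G#5 Ab5 G6 E5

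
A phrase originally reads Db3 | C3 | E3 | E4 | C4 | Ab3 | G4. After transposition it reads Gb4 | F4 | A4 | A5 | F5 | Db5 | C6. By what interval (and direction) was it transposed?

up a perfect eleventh

From Db3 to Gb4 is 11 letter names — an eleventh of some quality.
Db3 to Gb4 is 17 semitones, which makes it a perfect eleventh; the second version is higher, so the direction is up.
Checking another pair — G4 → C6 — gives the same interval.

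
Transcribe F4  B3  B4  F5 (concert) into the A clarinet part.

Written C4 sounds as A3 on the A clarinet, so concert pitches are written a minor third up.
F4 to Ab4
B3 to D4
B4 to D5
F5 to Ab5

Ab4 D4 D5 Ab5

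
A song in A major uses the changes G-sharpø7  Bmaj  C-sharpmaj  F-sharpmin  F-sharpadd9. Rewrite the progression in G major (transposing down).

A major down to G major is a major second; each chord root moves by that interval while the quality stays the same.
G-sharpø7: root G-sharp down a major second → F#, giving F#ø7.
Bmaj: root B down a major second → A, giving Amaj.
C-sharpmaj: root C-sharp down a major second → B, giving Bmaj.
F-sharpmin: root F-sharp down a major second → E, giving Emin.
F-sharpadd9: root F-sharp down a major second → E, giving Eadd9.

F#ø7 Amaj Bmaj Emin Eadd9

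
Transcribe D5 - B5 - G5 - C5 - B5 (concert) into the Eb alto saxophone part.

B5 G#6 E6 A5 G#6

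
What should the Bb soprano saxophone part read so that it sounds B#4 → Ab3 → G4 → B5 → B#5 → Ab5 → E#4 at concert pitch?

C##5 Bb3 A4 C#6 C##6 Bb5 F##4

The Bb soprano saxophone sounds a major second below written, so the written part must be a major second above concert — transpose each note up.
B#4 -> C##5
Ab3 -> Bb3
G4 -> A4
B5 -> C#6
B#5 -> C##6
Ab5 -> Bb5
E#4 -> F##4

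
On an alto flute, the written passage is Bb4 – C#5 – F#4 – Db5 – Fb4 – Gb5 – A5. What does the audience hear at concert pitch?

F4 G#4 C#4 Ab4 Cb4 Db5 E5

Written C4 on the alto flute sounds as G3, a perfect fourth lower; apply that shift to every note.
Bb4 -> F4
C#5 -> G#4
F#4 -> C#4
Db5 -> Ab4
Fb4 -> Cb4
Gb5 -> Db5
A5 -> E5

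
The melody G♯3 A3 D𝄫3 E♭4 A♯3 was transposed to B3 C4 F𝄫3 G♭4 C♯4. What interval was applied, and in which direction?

up a minor third

Take the first pair: G#3 → B3. G to B spans 3 letter names, so the interval is some kind of third.
G#3 to B3 is 3 semitones, which makes it a minor third; the second version is higher, so the direction is up.
Checking another pair — A#3 → C#4 — gives the same interval.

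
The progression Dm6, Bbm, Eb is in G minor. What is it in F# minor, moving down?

G minor down to F# minor is a minor second; each chord root moves by that interval while the quality stays the same.
Dm6: root D down a minor second → C#, giving C#m6.
Bbm: root Bb down a minor second → A, giving Am.
Eb: root Eb down a minor second → D, giving D.

C#m6 Am D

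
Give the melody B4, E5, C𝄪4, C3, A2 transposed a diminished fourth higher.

Eb5 Ab5 F#4 Fb3 Db3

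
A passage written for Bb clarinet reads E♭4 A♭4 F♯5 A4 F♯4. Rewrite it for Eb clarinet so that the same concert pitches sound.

Bb3 Eb4 C#5 E4 C#4

First find concert pitch: the Bb clarinet sounds a major second below written, so E♭4 A♭4 F♯5 A4 F♯4 sounds Db4 Gb4 E5 G4 E4.
Then write for Eb clarinet: it sounds a minor third above written, so the part must be a minor third below concert.
Db4 → Bb3
Gb4 → Eb4
E5 → C#5
G4 → E4
E4 → C#4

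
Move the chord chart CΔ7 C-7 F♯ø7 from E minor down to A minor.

E minor down to A minor is a perfect fifth; each chord root moves by that interval while the quality stays the same.
CΔ7: root C down a perfect fifth → F, giving FΔ7.
C-7: root C down a perfect fifth → F, giving F-7.
F♯ø7: root F♯ down a perfect fifth → B, giving Bø7.

FΔ7 F-7 Bø7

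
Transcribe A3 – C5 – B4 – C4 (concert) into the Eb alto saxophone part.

F#4 A5 G#5 A4

The Eb alto saxophone sounds a major sixth below written, so the written part must be a major sixth above concert — transpose each note up.
A3 gives F#4
C5 gives A5
B4 gives G#5
C4 gives A4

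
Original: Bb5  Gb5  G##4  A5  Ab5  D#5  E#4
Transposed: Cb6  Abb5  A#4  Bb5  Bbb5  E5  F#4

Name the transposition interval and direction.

up a minor second

Take the first pair: Bb5 → Cb6. B to C spans 2 letter names, so the interval is some kind of second.
Bb5 to Cb6 is 1 semitone, which makes it a minor second; the second version is higher, so the direction is up.
Checking another pair — E#4 → F#4 — gives the same interval.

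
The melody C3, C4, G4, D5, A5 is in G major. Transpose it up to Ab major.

From G up to Ab is a minor second; apply that to each pitch.
C3 → Db3
C4 → Db4
G4 → Ab4
D5 → Eb5
A5 → Bb5

Db3 Db4 Ab4 Eb5 Bb5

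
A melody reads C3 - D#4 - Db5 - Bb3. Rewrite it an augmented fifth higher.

G#3 A##4 A5 F#4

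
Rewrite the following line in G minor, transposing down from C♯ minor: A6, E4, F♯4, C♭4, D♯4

Eb6 Bb3 C4 Gbb3 A3

C♯ minor to G minor down is an augmented fourth, so every note moves down by that interval.
A6 gives Eb6
E4 gives Bb3
F#4 gives C4
Cb4 gives Gbb3
D#4 gives A3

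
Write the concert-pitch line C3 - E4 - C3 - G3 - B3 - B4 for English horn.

G3 B4 G3 D4 F#4 F#5

The English horn sounds a perfect fifth below written, so the written part must be a perfect fifth above concert — transpose each note up.
C3 to G3
E4 to B4
C3 to G3
G3 to D4
B3 to F#4
B4 to F#5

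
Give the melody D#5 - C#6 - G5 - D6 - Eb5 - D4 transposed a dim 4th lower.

A##4 G##5 D#5 A#5 B4 A#3

D#5: a fourth down reaches A, and 4 semitones makes it A##4.
C#6 down a diminished fourth is G##5.
G5: a fourth down reaches D, and 4 semitones makes it D#5.
D6: a fourth down reaches A, and 4 semitones makes it A#5.
Eb5: a fourth down reaches B, and 4 semitones makes it B4.
A diminished fourth down from D4 gives A#3.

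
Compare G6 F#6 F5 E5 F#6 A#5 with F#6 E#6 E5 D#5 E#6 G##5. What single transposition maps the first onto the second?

down a minor second

From G6 to F#6 is 2 letter names — a second of some quality.
F#6 to G6 is 1 semitone, which makes it a minor second; the second version is lower, so the direction is down.
Checking another pair — A#5 → G##5 — gives the same interval.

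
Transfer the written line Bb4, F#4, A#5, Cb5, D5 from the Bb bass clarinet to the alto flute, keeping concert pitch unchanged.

Db4 A3 C#5 Ebb4 F4

First find concert pitch: the Bb bass clarinet sounds a major ninth below written, so Bb4 F#4 A#5 Cb5 D5 sounds Ab3 E3 G#4 Bbb3 C4.
Then write for alto flute: it sounds a perfect fourth below written, so the part must be a perfect fourth above concert.
Ab3 → Db4
E3 → A3
G#4 → C#5
Bbb3 → Ebb4
C4 → F4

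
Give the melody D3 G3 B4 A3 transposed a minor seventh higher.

D3 → C4
G3 → F4
B4 → A5
A3 → G4

C4 F4 A5 G4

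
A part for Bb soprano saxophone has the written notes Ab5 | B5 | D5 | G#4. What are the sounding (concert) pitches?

Gb5 A5 C5 F#4

The Bb soprano saxophone sounds a major second below written, so transpose each written note down a major second.
Ab5 -> Gb5
B5 -> A5
D5 -> C5
G#4 -> F#4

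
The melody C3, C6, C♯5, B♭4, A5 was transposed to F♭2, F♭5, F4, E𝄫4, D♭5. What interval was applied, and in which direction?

From C3 to Fb2 is 5 letter names — a fifth of some quality.
Fb2 to C3 is 8 semitones, which makes it an augmented fifth; the second version is lower, so the direction is down.
Checking another pair — A5 → Db5 — gives the same interval.

down an augmented fifth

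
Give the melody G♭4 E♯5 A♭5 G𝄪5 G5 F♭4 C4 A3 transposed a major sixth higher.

Gb4: a sixth up reaches E, and 9 semitones makes it Eb5.
E#5: a sixth up reaches C, and 9 semitones makes it C##6.
Ab5: a sixth up reaches F, and 9 semitones makes it F6.
A major sixth up from G##5 gives E##6.
G5 up a major sixth is E6.
Fb4 up a major sixth is Db5.
A major sixth up from C4 gives A4.
A major sixth up from A3 gives F#4.

Eb5 C##6 F6 E##6 E6 Db5 A4 F#4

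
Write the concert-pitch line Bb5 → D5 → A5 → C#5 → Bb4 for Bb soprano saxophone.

C6 E5 B5 D#5 C5

The Bb soprano saxophone sounds a major second below written, so the written part must be a major second above concert — transpose each note up.
Bb5 gives C6
D5 gives E5
A5 gives B5
C#5 gives D#5
Bb4 gives C5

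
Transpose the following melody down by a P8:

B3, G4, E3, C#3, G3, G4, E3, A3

B2 G3 E2 C#2 G2 G3 E2 A2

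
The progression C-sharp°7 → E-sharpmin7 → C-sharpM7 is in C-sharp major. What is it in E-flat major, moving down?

Eb°7 Gmin7 EbM7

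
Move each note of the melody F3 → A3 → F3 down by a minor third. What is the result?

F3 to D3
A3 to F#3
F3 to D3

D3 F#3 D3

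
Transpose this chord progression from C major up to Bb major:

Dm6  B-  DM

Cm6 A- CM

C major up to Bb major is a minor seventh; each chord root moves by that interval while the quality stays the same.
Dm6: root D up a minor seventh → C, giving Cm6.
B-: root B up a minor seventh → A, giving A-.
DM: root D up a minor seventh → C, giving CM.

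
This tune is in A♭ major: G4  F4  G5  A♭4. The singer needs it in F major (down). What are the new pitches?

From A♭ down to F is a minor third; apply that to each pitch.
G4 becomes E4
F4 becomes D4
G5 becomes E5
Ab4 becomes F4

E4 D4 E5 F4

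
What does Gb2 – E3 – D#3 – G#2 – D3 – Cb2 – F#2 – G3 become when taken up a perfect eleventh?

Gb2 up a perfect eleventh is Cb4.
A perfect eleventh up from E3 gives A4.
D#3: an eleventh up reaches G, and 17 semitones makes it G#4.
G#2 up a perfect eleventh is C#4.
A perfect eleventh up from D3 gives G4.
A perfect eleventh up from Cb2 gives Fb3.
A perfect eleventh up from F#2 gives B3.
A perfect eleventh up from G3 gives C5.

Cb4 A4 G#4 C#4 G4 Fb3 B3 C5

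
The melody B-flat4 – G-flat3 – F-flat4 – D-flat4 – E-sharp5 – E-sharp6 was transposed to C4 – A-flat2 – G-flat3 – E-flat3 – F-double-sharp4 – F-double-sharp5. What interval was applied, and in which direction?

down a minor seventh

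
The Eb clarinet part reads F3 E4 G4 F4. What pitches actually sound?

Ab3 G4 Bb4 Ab4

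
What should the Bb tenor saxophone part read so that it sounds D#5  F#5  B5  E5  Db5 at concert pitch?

Written C4 sounds as Bb2 on the Bb tenor saxophone, so concert pitches are written a major ninth up.
D#5 to E#6
F#5 to G#6
B5 to C#7
E5 to F#6
Db5 to Eb6

E#6 G#6 C#7 F#6 Eb6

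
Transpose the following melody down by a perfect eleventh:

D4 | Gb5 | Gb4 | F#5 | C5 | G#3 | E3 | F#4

A2 Db4 Db3 C#4 G3 D#2 B1 C#3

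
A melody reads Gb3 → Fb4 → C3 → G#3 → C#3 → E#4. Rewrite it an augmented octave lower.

Gb3 becomes Gbb2
Fb4 becomes Fbb3
C3 becomes Cb2
G#3 becomes G2
C#3 becomes C2
E#4 becomes E3

Gbb2 Fbb3 Cb2 G2 C2 E3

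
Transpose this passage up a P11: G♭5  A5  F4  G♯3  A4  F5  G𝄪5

Cb7 D7 Bb5 C#5 D6 Bb6 C##7

Gb5 gives Cb7
A5 gives D7
F4 gives Bb5
G#3 gives C#5
A4 gives D6
F5 gives Bb6
G##5 gives C##7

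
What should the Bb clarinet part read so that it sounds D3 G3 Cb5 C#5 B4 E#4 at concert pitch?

E3 A3 Db5 D#5 C#5 F##4

Written C4 sounds as Bb3 on the Bb clarinet, so concert pitches are written a major second up.
D3 to E3
G3 to A3
Cb5 to Db5
C#5 to D#5
B4 to C#5
E#4 to F##4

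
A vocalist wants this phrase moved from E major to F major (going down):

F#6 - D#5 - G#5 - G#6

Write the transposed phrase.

G5 E4 A4 A5

From E down to F is a major seventh; apply that to each pitch.
F#6 → G5
D#5 → E4
G#5 → A4
G#6 → A5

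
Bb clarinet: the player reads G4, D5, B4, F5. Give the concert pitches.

F4 C5 A4 Eb5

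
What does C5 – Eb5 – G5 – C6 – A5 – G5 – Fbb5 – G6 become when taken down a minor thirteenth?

E3 G3 B3 E4 C#4 B3 Abb3 B4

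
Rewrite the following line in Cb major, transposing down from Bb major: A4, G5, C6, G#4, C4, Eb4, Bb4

Bb3 Ab4 Db5 A3 Db3 Fb3 Cb4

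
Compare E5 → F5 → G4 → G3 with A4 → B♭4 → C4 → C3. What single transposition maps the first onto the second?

Take the first pair: E5 → A4. E to A spans 5 letter names, so the interval is some kind of fifth.
A4 to E5 is 7 semitones, which makes it a perfect fifth; the second version is lower, so the direction is down.
Checking another pair — G3 → C3 — gives the same interval.

down a perfect fifth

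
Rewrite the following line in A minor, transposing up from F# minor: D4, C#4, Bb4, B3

F# minor to A minor up is a minor third, so every note moves up by that interval.
D4 gives F4
C#4 gives E4
Bb4 gives Db5
B3 gives D4

F4 E4 Db5 D4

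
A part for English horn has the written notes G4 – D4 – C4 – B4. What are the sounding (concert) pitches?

Written C4 on the English horn sounds as F3, a perfect fifth lower; apply that shift to every note.
G4 becomes C4
D4 becomes G3
C4 becomes F3
B4 becomes E4

C4 G3 F3 E4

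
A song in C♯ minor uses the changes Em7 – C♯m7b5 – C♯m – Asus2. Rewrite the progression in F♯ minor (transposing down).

C♯ minor down to F♯ minor is a perfect fifth; each chord root moves by that interval while the quality stays the same.
Em7: root E down a perfect fifth → A, giving Am7.
C♯m7b5: root C♯ down a perfect fifth → F#, giving F#m7b5.
C♯m: root C♯ down a perfect fifth → F#, giving F#m.
Asus2: root A down a perfect fifth → D, giving Dsus2.

Am7 F#m7b5 F#m Dsus2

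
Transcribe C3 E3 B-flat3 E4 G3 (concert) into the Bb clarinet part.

D3 F#3 C4 F#4 A3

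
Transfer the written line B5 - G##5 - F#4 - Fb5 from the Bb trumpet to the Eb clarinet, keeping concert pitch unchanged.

F#5 D##5 C#4 Cb5

First find concert pitch: the Bb trumpet sounds a major second below written, so B5 G##5 F#4 Fb5 sounds A5 F##5 E4 Ebb5.
Then write for Eb clarinet: it sounds a minor third above written, so the part must be a minor third below concert.
A5 → F#5
F##5 → D##5
E4 → C#4
Ebb5 → Cb5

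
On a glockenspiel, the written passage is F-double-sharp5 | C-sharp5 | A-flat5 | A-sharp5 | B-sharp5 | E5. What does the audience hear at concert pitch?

F##7 C#7 Ab7 A#7 B#7 E7

The glockenspiel sounds a perfect fifteenth above written, so transpose each written note up a perfect fifteenth.
F##5 -> F##7
C#5 -> C#7
Ab5 -> Ab7
A#5 -> A#7
B#5 -> B#7
E5 -> E7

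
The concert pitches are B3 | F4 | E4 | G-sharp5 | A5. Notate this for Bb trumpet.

C#4 G4 F#4 A#5 B5

The Bb trumpet sounds a major second below written, so the written part must be a major second above concert — transpose each note up.
B3 becomes C#4
F4 becomes G4
E4 becomes F#4
G#5 becomes A#5
A5 becomes B5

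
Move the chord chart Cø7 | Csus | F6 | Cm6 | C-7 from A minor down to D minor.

Fø7 Fsus Bb6 Fm6 F-7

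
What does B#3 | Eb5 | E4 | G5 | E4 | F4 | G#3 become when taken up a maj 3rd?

D##4 G5 G#4 B5 G#4 A4 B#3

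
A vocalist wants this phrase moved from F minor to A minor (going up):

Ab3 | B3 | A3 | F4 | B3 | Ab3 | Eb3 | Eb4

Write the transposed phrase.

C4 D#4 C#4 A4 D#4 C4 G3 G4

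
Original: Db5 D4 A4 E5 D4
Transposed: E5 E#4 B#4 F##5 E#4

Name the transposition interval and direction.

up an augmented second

Take the first pair: Db5 → E5. D to E spans 2 letter names, so the interval is some kind of second.
Db5 to E5 is 3 semitones, which makes it an augmented second; the second version is higher, so the direction is up.
Checking another pair — D4 → E#4 — gives the same interval.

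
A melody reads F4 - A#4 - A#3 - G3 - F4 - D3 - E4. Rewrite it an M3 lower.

A major third down from F4 gives Db4.
A#4: a third down reaches F, and 4 semitones makes it F#4.
A major third down from A#3 gives F#3.
G3: a third down reaches E, and 4 semitones makes it Eb3.
A major third down from F4 gives Db4.
D3: a third down reaches B, and 4 semitones makes it Bb2.
A major third down from E4 gives C4.

Db4 F#4 F#3 Eb3 Db4 Bb2 C4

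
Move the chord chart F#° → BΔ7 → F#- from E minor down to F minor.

E minor down to F minor is a major seventh; each chord root moves by that interval while the quality stays the same.
F#°: root F# down a major seventh → G, giving G°.
BΔ7: root B down a major seventh → C, giving CΔ7.
F#-: root F# down a major seventh → G, giving G-.

G° CΔ7 G-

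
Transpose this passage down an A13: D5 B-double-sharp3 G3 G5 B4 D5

D5 down an augmented thirteenth is Fb3.
An augmented thirteenth down from B##3 gives D#2.
An augmented thirteenth down from G3 gives Bbb1.
G5: a thirteenth down reaches B, and 22 semitones makes it Bbb3.
B4: a thirteenth down reaches D, and 22 semitones makes it Db3.
D5 down an augmented thirteenth is Fb3.

Fb3 D#2 Bbb1 Bbb3 Db3 Fb3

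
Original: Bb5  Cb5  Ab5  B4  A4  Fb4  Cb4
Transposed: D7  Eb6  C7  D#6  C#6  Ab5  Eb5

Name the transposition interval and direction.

up a major tenth

From Bb5 to D7 is 10 letter names — a tenth of some quality.
Bb5 to D7 is 16 semitones, which makes it a major tenth; the second version is higher, so the direction is up.
Checking another pair — Cb4 → Eb5 — gives the same interval.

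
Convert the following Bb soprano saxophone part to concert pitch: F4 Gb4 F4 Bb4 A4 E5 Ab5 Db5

Eb4 Fb4 Eb4 Ab4 G4 D5 Gb5 Cb5

Written C4 on the Bb soprano saxophone sounds as Bb3, a major second lower; apply that shift to every note.
F4 becomes Eb4
Gb4 becomes Fb4
F4 becomes Eb4
Bb4 becomes Ab4
A4 becomes G4
E5 becomes D5
Ab5 becomes Gb5
Db5 becomes Cb5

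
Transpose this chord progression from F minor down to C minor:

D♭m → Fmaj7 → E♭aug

Abm Cmaj7 Bbaug

F minor down to C minor is a perfect fourth; each chord root moves by that interval while the quality stays the same.
D♭m: root D♭ down a perfect fourth → Ab, giving Abm.
Fmaj7: root F down a perfect fourth → C, giving Cmaj7.
E♭aug: root E♭ down a perfect fourth → Bb, giving Bbaug.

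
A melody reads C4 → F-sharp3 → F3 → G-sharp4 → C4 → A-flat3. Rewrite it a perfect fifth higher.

C4 becomes G4
F#3 becomes C#4
F3 becomes C4
G#4 becomes D#5
C4 becomes G4
Ab3 becomes Eb4

G4 C#4 C4 D#5 G4 Eb4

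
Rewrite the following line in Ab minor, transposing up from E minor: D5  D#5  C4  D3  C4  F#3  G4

Gb5 G5 Fb4 Gb3 Fb4 Bb3 Cb5

E minor to Ab minor up is a diminished fourth, so every note moves up by that interval.
D5 to Gb5
D#5 to G5
C4 to Fb4
D3 to Gb3
C4 to Fb4
F#3 to Bb3
G4 to Cb5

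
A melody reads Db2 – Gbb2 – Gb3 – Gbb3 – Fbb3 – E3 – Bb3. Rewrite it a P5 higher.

A perfect fifth up from Db2 gives Ab2.
A perfect fifth up from Gbb2 gives Dbb3.
A perfect fifth up from Gb3 gives Db4.
Gbb3: a fifth up reaches D, and 7 semitones makes it Dbb4.
Fbb3 up a perfect fifth is Cbb4.
A perfect fifth up from E3 gives B3.
A perfect fifth up from Bb3 gives F4.

Ab2 Dbb3 Db4 Dbb4 Cbb4 B3 F4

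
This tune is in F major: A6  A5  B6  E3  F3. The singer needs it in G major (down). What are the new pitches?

F major to G major down is a minor seventh, so every note moves down by that interval.
A6 becomes B5
A5 becomes B4
B6 becomes C#6
E3 becomes F#2
F3 becomes G2

B5 B4 C#6 F#2 G2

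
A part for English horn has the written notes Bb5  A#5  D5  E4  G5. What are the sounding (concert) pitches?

Eb5 D#5 G4 A3 C5

The English horn sounds a perfect fifth below written, so transpose each written note down a perfect fifth.
Bb5 gives Eb5
A#5 gives D#5
D5 gives G4
E4 gives A3
G5 gives C5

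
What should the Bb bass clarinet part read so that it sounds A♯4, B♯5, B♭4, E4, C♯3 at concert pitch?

B#5 C##7 C6 F#5 D#4

Written C4 sounds as Bb2 on the Bb bass clarinet, so concert pitches are written a major ninth up.
A#4 -> B#5
B#5 -> C##7
Bb4 -> C6
E4 -> F#5
C#3 -> D#4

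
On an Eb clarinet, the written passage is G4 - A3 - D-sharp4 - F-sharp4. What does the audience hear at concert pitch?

Bb4 C4 F#4 A4

The Eb clarinet sounds a minor third above written, so transpose each written note up a minor third.
G4 → Bb4
A3 → C4
D#4 → F#4
F#4 → A4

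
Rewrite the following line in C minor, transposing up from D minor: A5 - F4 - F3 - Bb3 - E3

G6 Eb5 Eb4 Ab4 D4

D minor to C minor up is a minor seventh, so every note moves up by that interval.
A5 becomes G6
F4 becomes Eb5
F3 becomes Eb4
Bb3 becomes Ab4
E3 becomes D4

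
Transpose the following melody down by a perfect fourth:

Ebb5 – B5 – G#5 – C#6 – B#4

Bbb4 F#5 D#5 G#5 F##4

Ebb5 becomes Bbb4
B5 becomes F#5
G#5 becomes D#5
C#6 becomes G#5
B#4 becomes F##4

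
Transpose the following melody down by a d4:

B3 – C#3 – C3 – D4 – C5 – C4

F##3 G##2 G#2 A#3 G#4 G#3

B3 gives F##3
C#3 gives G##2
C3 gives G#2
D4 gives A#3
C5 gives G#4
C4 gives G#3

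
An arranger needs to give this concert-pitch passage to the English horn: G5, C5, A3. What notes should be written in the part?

D6 G5 E4

The English horn sounds a perfect fifth below written, so the written part must be a perfect fifth above concert — transpose each note up.
G5 -> D6
C5 -> G5
A3 -> E4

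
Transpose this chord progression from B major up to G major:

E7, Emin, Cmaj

C7 Cmin Abmaj

B major up to G major is a minor sixth; each chord root moves by that interval while the quality stays the same.
E7: root E up a minor sixth → C, giving C7.
Emin: root E up a minor sixth → C, giving Cmin.
Cmaj: root C up a minor sixth → Ab, giving Abmaj.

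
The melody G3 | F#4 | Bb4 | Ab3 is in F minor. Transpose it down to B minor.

C#3 B#3 E4 D3

F minor to B minor down is a diminished fifth, so every note moves down by that interval.
G3 becomes C#3
F#4 becomes B#3
Bb4 becomes E4
Ab3 becomes D3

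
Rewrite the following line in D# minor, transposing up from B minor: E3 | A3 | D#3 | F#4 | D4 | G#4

G#3 C#4 F##3 A#4 F#4 B#4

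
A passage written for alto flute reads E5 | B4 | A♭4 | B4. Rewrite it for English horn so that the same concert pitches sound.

F#5 C#5 Bb4 C#5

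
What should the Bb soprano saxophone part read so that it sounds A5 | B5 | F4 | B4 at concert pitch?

B5 C#6 G4 C#5

The Bb soprano saxophone sounds a major second below written, so the written part must be a major second above concert — transpose each note up.
A5 → B5
B5 → C#6
F4 → G4
B4 → C#5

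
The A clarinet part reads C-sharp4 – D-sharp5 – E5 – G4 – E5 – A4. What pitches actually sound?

The A clarinet sounds a minor third below written, so transpose each written note down a minor third.
C#4 gives A#3
D#5 gives B#4
E5 gives C#5
G4 gives E4
E5 gives C#5
A4 gives F#4

A#3 B#4 C#5 E4 C#5 F#4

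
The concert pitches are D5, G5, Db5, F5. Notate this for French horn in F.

The French horn in F sounds a perfect fifth below written, so the written part must be a perfect fifth above concert — transpose each note up.
D5 becomes A5
G5 becomes D6
Db5 becomes Ab5
F5 becomes C6

A5 D6 Ab5 C6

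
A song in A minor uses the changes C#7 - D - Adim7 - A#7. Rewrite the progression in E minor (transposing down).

G#7 A Edim7 E#7

A minor down to E minor is a perfect fourth; each chord root moves by that interval while the quality stays the same.
C#7: root C# down a perfect fourth → G#, giving G#7.
D: root D down a perfect fourth → A, giving A.
Adim7: root A down a perfect fourth → E, giving Edim7.
A#7: root A# down a perfect fourth → E#, giving E#7.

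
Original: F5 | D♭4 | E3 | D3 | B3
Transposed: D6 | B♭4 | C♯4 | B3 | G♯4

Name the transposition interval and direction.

up a major sixth

Take the first pair: F5 → D6. F to D spans 6 letter names, so the interval is some kind of sixth.
F5 to D6 is 9 semitones, which makes it a major sixth; the second version is higher, so the direction is up.
Checking another pair — B3 → G#4 — gives the same interval.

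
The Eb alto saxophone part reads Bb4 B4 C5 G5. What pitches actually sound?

Db4 D4 Eb4 Bb4

Written C4 on the Eb alto saxophone sounds as Eb3, a major sixth lower; apply that shift to every note.
Bb4 becomes Db4
B4 becomes D4
C5 becomes Eb4
G5 becomes Bb4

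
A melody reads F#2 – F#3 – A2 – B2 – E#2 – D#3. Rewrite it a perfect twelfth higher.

C#4 C#5 E4 F#4 B#3 A#4

F#2 becomes C#4
F#3 becomes C#5
A2 becomes E4
B2 becomes F#4
E#2 becomes B#3
D#3 becomes A#4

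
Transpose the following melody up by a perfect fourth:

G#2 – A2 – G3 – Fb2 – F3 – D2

C#3 D3 C4 Bbb2 Bb3 G2

A perfect fourth up from G#2 gives C#3.
A2: a fourth up reaches D, and 5 semitones makes it D3.
G3: a fourth up reaches C, and 5 semitones makes it C4.
Fb2 up a perfect fourth is Bbb2.
F3: a fourth up reaches B, and 5 semitones makes it Bb3.
A perfect fourth up from D2 gives G2.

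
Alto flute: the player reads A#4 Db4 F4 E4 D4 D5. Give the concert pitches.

E#4 Ab3 C4 B3 A3 A4

Written C4 on the alto flute sounds as G3, a perfect fourth lower; apply that shift to every note.
A#4 becomes E#4
Db4 becomes Ab3
F4 becomes C4
E4 becomes B3
D4 becomes A3
D5 becomes A4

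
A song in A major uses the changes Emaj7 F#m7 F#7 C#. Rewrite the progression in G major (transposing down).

A major down to G major is a major second; each chord root moves by that interval while the quality stays the same.
Emaj7: root E down a major second → D, giving Dmaj7.
F#m7: root F# down a major second → E, giving Em7.
F#7: root F# down a major second → E, giving E7.
C#: root C# down a major second → B, giving B.

Dmaj7 Em7 E7 B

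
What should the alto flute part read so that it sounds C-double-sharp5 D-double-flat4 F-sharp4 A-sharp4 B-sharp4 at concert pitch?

F##5 Gbb4 B4 D#5 E#5

Written C4 sounds as G3 on the alto flute, so concert pitches are written a perfect fourth up.
C##5 gives F##5
Dbb4 gives Gbb4
F#4 gives B4
A#4 gives D#5
B#4 gives E#5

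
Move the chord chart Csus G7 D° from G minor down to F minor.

Bbsus F7 C°

G minor down to F minor is a major second; each chord root moves by that interval while the quality stays the same.
Csus: root C down a major second → Bb, giving Bbsus.
G7: root G down a major second → F, giving F7.
D°: root D down a major second → C, giving C°.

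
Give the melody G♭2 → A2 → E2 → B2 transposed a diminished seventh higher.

Fbb3 Gb3 Db3 Ab3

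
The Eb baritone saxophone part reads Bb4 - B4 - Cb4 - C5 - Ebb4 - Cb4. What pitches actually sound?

Db3 D3 Ebb2 Eb3 Gbb2 Ebb2

Written C4 on the Eb baritone saxophone sounds as Eb2, a major thirteenth lower; apply that shift to every note.
Bb4 -> Db3
B4 -> D3
Cb4 -> Ebb2
C5 -> Eb3
Ebb4 -> Gbb2
Cb4 -> Ebb2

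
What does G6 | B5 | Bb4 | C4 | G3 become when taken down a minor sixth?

G6: a sixth down reaches B, and 8 semitones makes it B5.
B5 down a minor sixth is D#5.
Bb4: a sixth down reaches D, and 8 semitones makes it D4.
C4: a sixth down reaches E, and 8 semitones makes it E3.
G3 down a minor sixth is B2.

B5 D#5 D4 E3 B2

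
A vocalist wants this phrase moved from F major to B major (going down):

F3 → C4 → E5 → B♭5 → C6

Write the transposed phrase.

B2 F#3 A#4 E5 F#5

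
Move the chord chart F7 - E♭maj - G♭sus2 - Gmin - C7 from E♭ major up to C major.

D7 Cmaj Ebsus2 Emin A7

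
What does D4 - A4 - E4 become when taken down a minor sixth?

D4 gives F#3
A4 gives C#4
E4 gives G#3

F#3 C#4 G#3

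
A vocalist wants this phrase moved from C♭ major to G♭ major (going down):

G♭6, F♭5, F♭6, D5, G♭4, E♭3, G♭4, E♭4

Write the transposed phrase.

Db6 Cb5 Cb6 A4 Db4 Bb2 Db4 Bb3

From C♭ down to G♭ is a perfect fourth; apply that to each pitch.
Gb6 becomes Db6
Fb5 becomes Cb5
Fb6 becomes Cb6
D5 becomes A4
Gb4 becomes Db4
Eb3 becomes Bb2
Gb4 becomes Db4
Eb4 becomes Bb3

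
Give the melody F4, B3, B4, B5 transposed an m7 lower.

A minor seventh down from F4 gives G3.
B3: a seventh down reaches C, and 10 semitones makes it C#3.
A minor seventh down from B4 gives C#4.
A minor seventh down from B5 gives C#5.

G3 C#3 C#4 C#5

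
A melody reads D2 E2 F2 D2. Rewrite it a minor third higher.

A minor third up from D2 gives F2.
E2: a third up reaches G, and 3 semitones makes it G2.
F2: a third up reaches A, and 3 semitones makes it Ab2.
D2 up a minor third is F2.

F2 G2 Ab2 F2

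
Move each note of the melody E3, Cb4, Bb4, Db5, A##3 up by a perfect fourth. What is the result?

A3 Fb4 Eb5 Gb5 D##4

A perfect fourth up from E3 gives A3.
A perfect fourth up from Cb4 gives Fb4.
A perfect fourth up from Bb4 gives Eb5.
A perfect fourth up from Db5 gives Gb5.
A##3 up a perfect fourth is D##4.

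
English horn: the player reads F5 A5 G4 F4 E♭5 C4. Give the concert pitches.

Written C4 on the English horn sounds as F3, a perfect fifth lower; apply that shift to every note.
F5 -> Bb4
A5 -> D5
G4 -> C4
F4 -> Bb3
Eb5 -> Ab4
C4 -> F3

Bb4 D5 C4 Bb3 Ab4 F3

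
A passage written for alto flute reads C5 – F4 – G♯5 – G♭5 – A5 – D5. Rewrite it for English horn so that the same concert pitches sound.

D5 G4 A#5 Ab5 B5 E5

First find concert pitch: the alto flute sounds a perfect fourth below written, so C5 F4 G♯5 G♭5 A5 D5 sounds G4 C4 D#5 Db5 E5 A4.
Then write for English horn: it sounds a perfect fifth below written, so the part must be a perfect fifth above concert.
G4 → D5
C4 → G4
D#5 → A#5
Db5 → Ab5
E5 → B5
A4 → E5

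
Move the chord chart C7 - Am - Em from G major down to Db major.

Gb7 Ebm Bbm

G major down to Db major is an augmented fourth; each chord root moves by that interval while the quality stays the same.
C7: root C down an augmented fourth → Gb, giving Gb7.
Am: root A down an augmented fourth → Eb, giving Ebm.
Em: root E down an augmented fourth → Bb, giving Bbm.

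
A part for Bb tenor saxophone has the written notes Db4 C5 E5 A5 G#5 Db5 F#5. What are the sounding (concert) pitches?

Cb3 Bb3 D4 G4 F#4 Cb4 E4

Written C4 on the Bb tenor saxophone sounds as Bb2, a major ninth lower; apply that shift to every note.
Db4 becomes Cb3
C5 becomes Bb3
E5 becomes D4
A5 becomes G4
G#5 becomes F#4
Db5 becomes Cb4
F#5 becomes E4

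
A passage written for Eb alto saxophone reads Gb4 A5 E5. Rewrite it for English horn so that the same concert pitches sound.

First find concert pitch: the Eb alto saxophone sounds a major sixth below written, so Gb4 A5 E5 sounds Bbb3 C5 G4.
Then write for English horn: it sounds a perfect fifth below written, so the part must be a perfect fifth above concert.
Bbb3 → Fb4
C5 → G5
G4 → D5

Fb4 G5 D5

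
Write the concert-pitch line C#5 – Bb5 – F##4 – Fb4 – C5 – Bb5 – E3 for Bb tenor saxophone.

D#6 C7 G##5 Gb5 D6 C7 F#4

The Bb tenor saxophone sounds a major ninth below written, so the written part must be a major ninth above concert — transpose each note up.
C#5 becomes D#6
Bb5 becomes C7
F##4 becomes G##5
Fb4 becomes Gb5
C5 becomes D6
Bb5 becomes C7
E3 becomes F#4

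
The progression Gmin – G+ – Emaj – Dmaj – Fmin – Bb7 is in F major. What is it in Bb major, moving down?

Cmin C+ Amaj Gmaj Bbmin Eb7

F major down to Bb major is a perfect fifth; each chord root moves by that interval while the quality stays the same.
Gmin: root G down a perfect fifth → C, giving Cmin.
G+: root G down a perfect fifth → C, giving C+.
Emaj: root E down a perfect fifth → A, giving Amaj.
Dmaj: root D down a perfect fifth → G, giving Gmaj.
Fmin: root F down a perfect fifth → Bb, giving Bbmin.
Bb7: root Bb down a perfect fifth → Eb, giving Eb7.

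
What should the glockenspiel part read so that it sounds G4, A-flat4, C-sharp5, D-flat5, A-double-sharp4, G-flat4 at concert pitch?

G2 Ab2 C#3 Db3 A##2 Gb2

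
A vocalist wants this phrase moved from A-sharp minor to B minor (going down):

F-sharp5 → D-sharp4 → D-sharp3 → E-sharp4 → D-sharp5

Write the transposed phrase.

G4 E3 E2 F#3 E4

A-sharp minor to B minor down is a major seventh, so every note moves down by that interval.
F#5 -> G4
D#4 -> E3
D#3 -> E2
E#4 -> F#3
D#5 -> E4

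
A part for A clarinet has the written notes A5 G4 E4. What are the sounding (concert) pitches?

F#5 E4 C#4

The A clarinet sounds a minor third below written, so transpose each written note down a minor third.
A5 becomes F#5
G4 becomes E4
E4 becomes C#4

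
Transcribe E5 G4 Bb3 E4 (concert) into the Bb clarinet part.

F#5 A4 C4 F#4

The Bb clarinet sounds a major second below written, so the written part must be a major second above concert — transpose each note up.
E5 becomes F#5
G4 becomes A4
Bb3 becomes C4
E4 becomes F#4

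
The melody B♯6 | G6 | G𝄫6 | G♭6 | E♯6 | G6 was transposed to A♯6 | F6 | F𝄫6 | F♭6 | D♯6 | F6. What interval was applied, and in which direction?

down a major second

From B#6 to A#6 is 2 letter names — a second of some quality.
A#6 to B#6 is 2 semitones, which makes it a major second; the second version is lower, so the direction is down.
Checking another pair — G6 → F6 — gives the same interval.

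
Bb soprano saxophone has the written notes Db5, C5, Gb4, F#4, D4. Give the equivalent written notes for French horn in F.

First find concert pitch: the Bb soprano saxophone sounds a major second below written, so Db5 C5 Gb4 F#4 D4 sounds Cb5 Bb4 Fb4 E4 C4.
Then write for French horn in F: it sounds a perfect fifth below written, so the part must be a perfect fifth above concert.
Cb5 → Gb5
Bb4 → F5
Fb4 → Cb5
E4 → B4
C4 → G4

Gb5 F5 Cb5 B4 G4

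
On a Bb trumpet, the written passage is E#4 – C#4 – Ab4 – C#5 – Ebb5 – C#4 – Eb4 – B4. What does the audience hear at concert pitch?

Written C4 on the Bb trumpet sounds as Bb3, a major second lower; apply that shift to every note.
E#4 -> D#4
C#4 -> B3
Ab4 -> Gb4
C#5 -> B4
Ebb5 -> Dbb5
C#4 -> B3
Eb4 -> Db4
B4 -> A4

D#4 B3 Gb4 B4 Dbb5 B3 Db4 A4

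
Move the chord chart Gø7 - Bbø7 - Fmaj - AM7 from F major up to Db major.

Ebø7 Gbø7 Dbmaj FM7

F major up to Db major is a minor sixth; each chord root moves by that interval while the quality stays the same.
Gø7: root G up a minor sixth → Eb, giving Ebø7.
Bbø7: root Bb up a minor sixth → Gb, giving Gbø7.
Fmaj: root F up a minor sixth → Db, giving Dbmaj.
AM7: root A up a minor sixth → F, giving FM7.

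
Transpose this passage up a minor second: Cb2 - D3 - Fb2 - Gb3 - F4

Dbb2 Eb3 Gbb2 Abb3 Gb4

A minor second up from Cb2 gives Dbb2.
A minor second up from D3 gives Eb3.
Fb2: a second up reaches G, and 1 semitone makes it Gbb2.
A minor second up from Gb3 gives Abb3.
A minor second up from F4 gives Gb4.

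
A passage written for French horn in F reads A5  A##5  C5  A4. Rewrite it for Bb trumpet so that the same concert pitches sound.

E5 E##5 G4 E4

First find concert pitch: the French horn in F sounds a perfect fifth below written, so A5 A##5 C5 A4 sounds D5 D##5 F4 D4.
Then write for Bb trumpet: it sounds a major second below written, so the part must be a major second above concert.
D5 → E5
D##5 → E##5
F4 → G4
D4 → E4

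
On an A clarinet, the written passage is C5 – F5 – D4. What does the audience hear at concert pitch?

A4 D5 B3

Written C4 on the A clarinet sounds as A3, a minor third lower; apply that shift to every note.
C5 → A4
F5 → D5
D4 → B3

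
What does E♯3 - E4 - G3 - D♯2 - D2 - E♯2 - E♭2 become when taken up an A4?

A##3 A#4 C#4 G##2 G#2 A##2 A2

E#3 up an augmented fourth is A##3.
E4 up an augmented fourth is A#4.
G3 up an augmented fourth is C#4.
D#2: a fourth up reaches G, and 6 semitones makes it G##2.
D2: a fourth up reaches G, and 6 semitones makes it G#2.
An augmented fourth up from E#2 gives A##2.
Eb2: a fourth up reaches A, and 6 semitones makes it A2.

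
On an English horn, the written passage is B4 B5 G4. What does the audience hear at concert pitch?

Written C4 on the English horn sounds as F3, a perfect fifth lower; apply that shift to every note.
B4 becomes E4
B5 becomes E5
G4 becomes C4

E4 E5 C4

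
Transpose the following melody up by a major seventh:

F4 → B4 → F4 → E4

E5 A#5 E5 D#5

A major seventh up from F4 gives E5.
B4 up a major seventh is A#5.
F4 up a major seventh is E5.
E4 up a major seventh is D#5.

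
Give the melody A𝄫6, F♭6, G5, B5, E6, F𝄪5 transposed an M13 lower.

A major thirteenth down from Abb6 gives Cbb5.
Fb6 down a major thirteenth is Abb4.
G5 down a major thirteenth is Bb3.
B5 down a major thirteenth is D4.
E6: a thirteenth down reaches G, and 21 semitones makes it G4.
F##5: a thirteenth down reaches A, and 21 semitones makes it A#3.

Cbb5 Abb4 Bb3 D4 G4 A#3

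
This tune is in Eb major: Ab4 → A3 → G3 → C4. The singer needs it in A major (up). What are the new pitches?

D5 D#4 C#4 F#4

From Eb up to A is an augmented fourth; apply that to each pitch.
Ab4 to D5
A3 to D#4
G3 to C#4
C4 to F#4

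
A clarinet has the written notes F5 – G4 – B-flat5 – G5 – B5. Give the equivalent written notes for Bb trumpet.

E5 F#4 A5 F#5 A#5

First find concert pitch: the A clarinet sounds a minor third below written, so F5 G4 B-flat5 G5 B5 sounds D5 E4 G5 E5 G#5.
Then write for Bb trumpet: it sounds a major second below written, so the part must be a major second above concert.
D5 → E5
E4 → F#4
G5 → A5
E5 → F#5
G#5 → A#5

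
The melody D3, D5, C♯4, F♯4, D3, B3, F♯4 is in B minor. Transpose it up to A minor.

From B up to A is a minor seventh; apply that to each pitch.
D3 becomes C4
D5 becomes C6
C#4 becomes B4
F#4 becomes E5
D3 becomes C4
B3 becomes A4
F#4 becomes E5

C4 C6 B4 E5 C4 A4 E5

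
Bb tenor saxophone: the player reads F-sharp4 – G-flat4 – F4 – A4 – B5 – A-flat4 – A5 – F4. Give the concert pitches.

E3 Fb3 Eb3 G3 A4 Gb3 G4 Eb3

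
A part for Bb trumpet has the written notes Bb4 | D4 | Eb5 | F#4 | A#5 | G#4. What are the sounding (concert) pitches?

Written C4 on the Bb trumpet sounds as Bb3, a major second lower; apply that shift to every note.
Bb4 gives Ab4
D4 gives C4
Eb5 gives Db5
F#4 gives E4
A#5 gives G#5
G#4 gives F#4

Ab4 C4 Db5 E4 G#5 F#4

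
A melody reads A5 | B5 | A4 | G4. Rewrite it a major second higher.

A5 up a major second is B5.
B5: a second up reaches C, and 2 semitones makes it C#6.
A4 up a major second is B4.
G4 up a major second is A4.

B5 C#6 B4 A4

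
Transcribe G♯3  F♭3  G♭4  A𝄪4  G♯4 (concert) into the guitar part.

The guitar sounds a perfect octave below written, so the written part must be a perfect octave above concert — transpose each note up.
G#3 becomes G#4
Fb3 becomes Fb4
Gb4 becomes Gb5
A##4 becomes A##5
G#4 becomes G#5

G#4 Fb4 Gb5 A##5 G#5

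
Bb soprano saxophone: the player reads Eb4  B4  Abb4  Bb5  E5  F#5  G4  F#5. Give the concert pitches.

Written C4 on the Bb soprano saxophone sounds as Bb3, a major second lower; apply that shift to every note.
Eb4 → Db4
B4 → A4
Abb4 → Gbb4
Bb5 → Ab5
E5 → D5
F#5 → E5
G4 → F4
F#5 → E5

Db4 A4 Gbb4 Ab5 D5 E5 F4 E5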